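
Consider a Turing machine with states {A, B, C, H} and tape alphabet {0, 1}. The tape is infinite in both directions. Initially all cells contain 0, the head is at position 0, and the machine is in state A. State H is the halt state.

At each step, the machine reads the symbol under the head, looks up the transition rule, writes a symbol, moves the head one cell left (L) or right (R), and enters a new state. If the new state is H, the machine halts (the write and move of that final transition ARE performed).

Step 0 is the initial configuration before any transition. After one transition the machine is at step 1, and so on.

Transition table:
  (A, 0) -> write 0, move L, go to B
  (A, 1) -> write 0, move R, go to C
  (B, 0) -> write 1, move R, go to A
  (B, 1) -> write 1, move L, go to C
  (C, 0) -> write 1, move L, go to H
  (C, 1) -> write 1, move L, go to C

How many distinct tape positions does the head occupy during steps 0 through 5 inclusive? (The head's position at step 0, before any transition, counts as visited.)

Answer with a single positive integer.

Step 1: in state A at pos 0, read 0 -> (A,0)->write 0,move L,goto B. Now: state=B, head=-1, tape[-2..1]=0000 (head:  ^)
Step 2: in state B at pos -1, read 0 -> (B,0)->write 1,move R,goto A. Now: state=A, head=0, tape[-2..1]=0100 (head:   ^)
Step 3: in state A at pos 0, read 0 -> (A,0)->write 0,move L,goto B. Now: state=B, head=-1, tape[-2..1]=0100 (head:  ^)
Step 4: in state B at pos -1, read 1 -> (B,1)->write 1,move L,goto C. Now: state=C, head=-2, tape[-3..1]=00100 (head:  ^)
Step 5: in state C at pos -2, read 0 -> (C,0)->write 1,move L,goto H. Now: state=H, head=-3, tape[-4..1]=001100 (head:  ^)
Head positions at steps 0..5: starting at 0, distinct positions visited = {-3, -2, -1, 0} -> 4 position(s)

Answer: 4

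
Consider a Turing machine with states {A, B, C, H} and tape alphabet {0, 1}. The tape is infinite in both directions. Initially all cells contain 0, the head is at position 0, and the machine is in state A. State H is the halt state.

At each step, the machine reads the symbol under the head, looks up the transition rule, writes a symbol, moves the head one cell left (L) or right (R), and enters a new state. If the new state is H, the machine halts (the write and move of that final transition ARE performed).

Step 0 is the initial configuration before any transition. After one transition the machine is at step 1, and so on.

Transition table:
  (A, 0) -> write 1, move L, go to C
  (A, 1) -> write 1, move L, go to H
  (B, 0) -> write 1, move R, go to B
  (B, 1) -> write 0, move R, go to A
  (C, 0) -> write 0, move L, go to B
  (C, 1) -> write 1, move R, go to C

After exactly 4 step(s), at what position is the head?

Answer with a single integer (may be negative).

Step 1: in state A at pos 0, read 0 -> (A,0)->write 1,move L,goto C. Now: state=C, head=-1, tape[-2..1]=0010 (head:  ^)
Step 2: in state C at pos -1, read 0 -> (C,0)->write 0,move L,goto B. Now: state=B, head=-2, tape[-3..1]=00010 (head:  ^)
Step 3: in state B at pos -2, read 0 -> (B,0)->write 1,move R,goto B. Now: state=B, head=-1, tape[-3..1]=01010 (head:   ^)
Step 4: in state B at pos -1, read 0 -> (B,0)->write 1,move R,goto B. Now: state=B, head=0, tape[-3..1]=01110 (head:    ^)

Answer: 0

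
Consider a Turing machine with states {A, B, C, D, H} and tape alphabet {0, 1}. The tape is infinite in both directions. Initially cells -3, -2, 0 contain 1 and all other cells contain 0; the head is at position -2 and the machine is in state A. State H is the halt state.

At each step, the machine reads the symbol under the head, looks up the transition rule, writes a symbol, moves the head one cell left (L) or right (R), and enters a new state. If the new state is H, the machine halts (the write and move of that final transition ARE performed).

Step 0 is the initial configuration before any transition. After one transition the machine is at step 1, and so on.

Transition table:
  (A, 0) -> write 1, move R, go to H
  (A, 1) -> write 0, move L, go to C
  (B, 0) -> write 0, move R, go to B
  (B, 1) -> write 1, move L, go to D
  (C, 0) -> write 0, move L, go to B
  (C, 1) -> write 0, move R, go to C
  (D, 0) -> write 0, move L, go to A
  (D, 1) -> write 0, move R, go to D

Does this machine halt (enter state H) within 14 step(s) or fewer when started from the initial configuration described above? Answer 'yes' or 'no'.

Answer: yes

Derivation:
Step 1: in state A at pos -2, read 1 -> (A,1)->write 0,move L,goto C. Now: state=C, head=-3, tape[-4..1]=010010 (head:  ^)
Step 2: in state C at pos -3, read 1 -> (C,1)->write 0,move R,goto C. Now: state=C, head=-2, tape[-4..1]=000010 (head:   ^)
Step 3: in state C at pos -2, read 0 -> (C,0)->write 0,move L,goto B. Now: state=B, head=-3, tape[-4..1]=000010 (head:  ^)
Step 4: in state B at pos -3, read 0 -> (B,0)->write 0,move R,goto B. Now: state=B, head=-2, tape[-4..1]=000010 (head:   ^)
Step 5: in state B at pos -2, read 0 -> (B,0)->write 0,move R,goto B. Now: state=B, head=-1, tape[-4..1]=000010 (head:    ^)
Step 6: in state B at pos -1, read 0 -> (B,0)->write 0,move R,goto B. Now: state=B, head=0, tape[-4..1]=000010 (head:     ^)
Step 7: in state B at pos 0, read 1 -> (B,1)->write 1,move L,goto D. Now: state=D, head=-1, tape[-4..1]=000010 (head:    ^)
Step 8: in state D at pos -1, read 0 -> (D,0)->write 0,move L,goto A. Now: state=A, head=-2, tape[-4..1]=000010 (head:   ^)
Step 9: in state A at pos -2, read 0 -> (A,0)->write 1,move R,goto H. Now: state=H, head=-1, tape[-4..1]=001010 (head:    ^)
State H reached at step 9; 9 <= 14 -> yes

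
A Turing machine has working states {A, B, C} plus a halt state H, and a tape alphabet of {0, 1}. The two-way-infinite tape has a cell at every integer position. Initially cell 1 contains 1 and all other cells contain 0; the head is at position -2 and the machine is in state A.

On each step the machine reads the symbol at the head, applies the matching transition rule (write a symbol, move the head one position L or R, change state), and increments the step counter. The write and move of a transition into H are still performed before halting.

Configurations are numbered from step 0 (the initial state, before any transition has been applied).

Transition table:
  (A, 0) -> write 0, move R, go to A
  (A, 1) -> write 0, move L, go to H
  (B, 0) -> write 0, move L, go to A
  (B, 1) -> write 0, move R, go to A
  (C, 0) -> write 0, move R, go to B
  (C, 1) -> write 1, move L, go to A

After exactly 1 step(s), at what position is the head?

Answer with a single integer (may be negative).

Step 1: in state A at pos -2, read 0 -> (A,0)->write 0,move R,goto A. Now: state=A, head=-1, tape[-3..2]=000010 (head:   ^)

Answer: -1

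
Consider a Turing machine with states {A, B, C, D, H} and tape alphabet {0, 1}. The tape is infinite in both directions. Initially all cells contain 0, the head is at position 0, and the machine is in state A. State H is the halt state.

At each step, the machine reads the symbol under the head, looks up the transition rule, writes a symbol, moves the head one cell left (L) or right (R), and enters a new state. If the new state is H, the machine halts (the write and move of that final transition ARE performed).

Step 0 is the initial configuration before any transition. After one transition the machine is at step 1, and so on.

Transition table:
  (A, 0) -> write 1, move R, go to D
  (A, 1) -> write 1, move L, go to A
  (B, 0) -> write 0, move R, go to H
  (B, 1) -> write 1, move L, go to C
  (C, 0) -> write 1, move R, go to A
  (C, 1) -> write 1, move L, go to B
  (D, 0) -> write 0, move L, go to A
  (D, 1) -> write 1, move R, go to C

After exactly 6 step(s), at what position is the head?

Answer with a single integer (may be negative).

Step 1: in state A at pos 0, read 0 -> (A,0)->write 1,move R,goto D. Now: state=D, head=1, tape[-1..2]=0100 (head:   ^)
Step 2: in state D at pos 1, read 0 -> (D,0)->write 0,move L,goto A. Now: state=A, head=0, tape[-1..2]=0100 (head:  ^)
Step 3: in state A at pos 0, read 1 -> (A,1)->write 1,move L,goto A. Now: state=A, head=-1, tape[-2..2]=00100 (head:  ^)
Step 4: in state A at pos -1, read 0 -> (A,0)->write 1,move R,goto D. Now: state=D, head=0, tape[-2..2]=01100 (head:   ^)
Step 5: in state D at pos 0, read 1 -> (D,1)->write 1,move R,goto C. Now: state=C, head=1, tape[-2..2]=01100 (head:    ^)
Step 6: in state C at pos 1, read 0 -> (C,0)->write 1,move R,goto A. Now: state=A, head=2, tape[-2..3]=011100 (head:     ^)

Answer: 2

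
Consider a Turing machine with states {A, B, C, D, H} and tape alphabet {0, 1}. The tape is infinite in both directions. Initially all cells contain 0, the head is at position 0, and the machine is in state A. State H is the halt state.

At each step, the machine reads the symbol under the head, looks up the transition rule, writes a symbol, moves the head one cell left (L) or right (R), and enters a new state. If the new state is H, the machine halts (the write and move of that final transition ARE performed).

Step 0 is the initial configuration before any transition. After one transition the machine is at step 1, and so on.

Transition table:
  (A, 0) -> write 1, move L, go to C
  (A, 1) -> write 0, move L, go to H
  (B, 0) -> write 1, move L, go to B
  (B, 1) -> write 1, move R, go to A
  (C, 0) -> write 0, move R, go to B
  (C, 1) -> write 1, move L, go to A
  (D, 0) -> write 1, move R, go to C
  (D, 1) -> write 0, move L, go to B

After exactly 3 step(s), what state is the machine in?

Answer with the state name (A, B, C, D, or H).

Step 1: in state A at pos 0, read 0 -> (A,0)->write 1,move L,goto C. Now: state=C, head=-1, tape[-2..1]=0010 (head:  ^)
Step 2: in state C at pos -1, read 0 -> (C,0)->write 0,move R,goto B. Now: state=B, head=0, tape[-2..1]=0010 (head:   ^)
Step 3: in state B at pos 0, read 1 -> (B,1)->write 1,move R,goto A. Now: state=A, head=1, tape[-2..2]=00100 (head:    ^)

Answer: A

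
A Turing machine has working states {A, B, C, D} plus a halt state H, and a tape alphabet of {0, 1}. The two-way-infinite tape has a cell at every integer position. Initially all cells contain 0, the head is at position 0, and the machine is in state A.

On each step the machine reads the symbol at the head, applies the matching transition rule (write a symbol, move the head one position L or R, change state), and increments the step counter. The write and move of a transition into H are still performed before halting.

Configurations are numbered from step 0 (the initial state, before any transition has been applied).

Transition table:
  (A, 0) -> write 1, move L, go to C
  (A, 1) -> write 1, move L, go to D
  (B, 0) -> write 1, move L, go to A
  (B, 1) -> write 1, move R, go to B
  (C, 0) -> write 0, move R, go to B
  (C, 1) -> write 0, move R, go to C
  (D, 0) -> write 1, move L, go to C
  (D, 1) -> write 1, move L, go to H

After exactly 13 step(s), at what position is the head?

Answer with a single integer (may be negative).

Step 1: in state A at pos 0, read 0 -> (A,0)->write 1,move L,goto C. Now: state=C, head=-1, tape[-2..1]=0010 (head:  ^)
Step 2: in state C at pos -1, read 0 -> (C,0)->write 0,move R,goto B. Now: state=B, head=0, tape[-2..1]=0010 (head:   ^)
Step 3: in state B at pos 0, read 1 -> (B,1)->write 1,move R,goto B. Now: state=B, head=1, tape[-2..2]=00100 (head:    ^)
Step 4: in state B at pos 1, read 0 -> (B,0)->write 1,move L,goto A. Now: state=A, head=0, tape[-2..2]=00110 (head:   ^)
Step 5: in state A at pos 0, read 1 -> (A,1)->write 1,move L,goto D. Now: state=D, head=-1, tape[-2..2]=00110 (head:  ^)
Step 6: in state D at pos -1, read 0 -> (D,0)->write 1,move L,goto C. Now: state=C, head=-2, tape[-3..2]=001110 (head:  ^)
Step 7: in state C at pos -2, read 0 -> (C,0)->write 0,move R,goto B. Now: state=B, head=-1, tape[-3..2]=001110 (head:   ^)
Step 8: in state B at pos -1, read 1 -> (B,1)->write 1,move R,goto B. Now: state=B, head=0, tape[-3..2]=001110 (head:    ^)
Step 9: in state B at pos 0, read 1 -> (B,1)->write 1,move R,goto B. Now: state=B, head=1, tape[-3..2]=001110 (head:     ^)
Step 10: in state B at pos 1, read 1 -> (B,1)->write 1,move R,goto B. Now: state=B, head=2, tape[-3..3]=0011100 (head:      ^)
Step 11: in state B at pos 2, read 0 -> (B,0)->write 1,move L,goto A. Now: state=A, head=1, tape[-3..3]=0011110 (head:     ^)
Step 12: in state A at pos 1, read 1 -> (A,1)->write 1,move L,goto D. Now: state=D, head=0, tape[-3..3]=0011110 (head:    ^)
Step 13: in state D at pos 0, read 1 -> (D,1)->write 1,move L,goto H. Now: state=H, head=-1, tape[-3..3]=0011110 (head:   ^)

Answer: -1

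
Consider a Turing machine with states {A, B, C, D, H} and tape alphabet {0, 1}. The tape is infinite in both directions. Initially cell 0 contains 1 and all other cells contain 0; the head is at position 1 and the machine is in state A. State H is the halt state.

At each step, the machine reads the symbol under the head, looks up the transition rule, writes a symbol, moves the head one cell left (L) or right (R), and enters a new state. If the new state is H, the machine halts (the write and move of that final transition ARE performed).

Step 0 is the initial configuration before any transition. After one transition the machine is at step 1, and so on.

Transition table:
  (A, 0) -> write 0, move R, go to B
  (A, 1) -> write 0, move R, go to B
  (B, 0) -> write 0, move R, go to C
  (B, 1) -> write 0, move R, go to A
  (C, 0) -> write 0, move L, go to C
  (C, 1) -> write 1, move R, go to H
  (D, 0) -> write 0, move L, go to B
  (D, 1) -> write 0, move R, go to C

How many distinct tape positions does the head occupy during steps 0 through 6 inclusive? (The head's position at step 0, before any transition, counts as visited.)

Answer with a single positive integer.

Answer: 4

Derivation:
Step 1: in state A at pos 1, read 0 -> (A,0)->write 0,move R,goto B. Now: state=B, head=2, tape[-1..3]=01000 (head:    ^)
Step 2: in state B at pos 2, read 0 -> (B,0)->write 0,move R,goto C. Now: state=C, head=3, tape[-1..4]=010000 (head:     ^)
Step 3: in state C at pos 3, read 0 -> (C,0)->write 0,move L,goto C. Now: state=C, head=2, tape[-1..4]=010000 (head:    ^)
Step 4: in state C at pos 2, read 0 -> (C,0)->write 0,move L,goto C. Now: state=C, head=1, tape[-1..4]=010000 (head:   ^)
Step 5: in state C at pos 1, read 0 -> (C,0)->write 0,move L,goto C. Now: state=C, head=0, tape[-1..4]=010000 (head:  ^)
Step 6: in state C at pos 0, read 1 -> (C,1)->write 1,move R,goto H. Now: state=H, head=1, tape[-1..4]=010000 (head:   ^)
Head positions at steps 0..6: starting at 1, distinct positions visited = {0, 1, 2, 3} -> 4 position(s)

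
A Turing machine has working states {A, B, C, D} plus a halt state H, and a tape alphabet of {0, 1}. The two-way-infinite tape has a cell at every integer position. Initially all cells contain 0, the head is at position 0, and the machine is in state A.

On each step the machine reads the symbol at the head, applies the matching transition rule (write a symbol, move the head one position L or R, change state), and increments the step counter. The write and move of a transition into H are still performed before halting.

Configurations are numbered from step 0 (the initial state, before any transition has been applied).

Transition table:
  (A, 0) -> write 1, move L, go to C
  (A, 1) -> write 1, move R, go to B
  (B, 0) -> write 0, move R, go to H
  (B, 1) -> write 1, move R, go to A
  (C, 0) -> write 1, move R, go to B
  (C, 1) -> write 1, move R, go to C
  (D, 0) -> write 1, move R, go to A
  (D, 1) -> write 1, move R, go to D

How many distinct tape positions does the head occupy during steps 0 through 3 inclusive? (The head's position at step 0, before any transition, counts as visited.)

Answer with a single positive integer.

Step 1: in state A at pos 0, read 0 -> (A,0)->write 1,move L,goto C. Now: state=C, head=-1, tape[-2..1]=0010 (head:  ^)
Step 2: in state C at pos -1, read 0 -> (C,0)->write 1,move R,goto B. Now: state=B, head=0, tape[-2..1]=0110 (head:   ^)
Step 3: in state B at pos 0, read 1 -> (B,1)->write 1,move R,goto A. Now: state=A, head=1, tape[-2..2]=01100 (head:    ^)
Head positions at steps 0..3: starting at 0, distinct positions visited = {-1, 0, 1} -> 3 position(s)

Answer: 3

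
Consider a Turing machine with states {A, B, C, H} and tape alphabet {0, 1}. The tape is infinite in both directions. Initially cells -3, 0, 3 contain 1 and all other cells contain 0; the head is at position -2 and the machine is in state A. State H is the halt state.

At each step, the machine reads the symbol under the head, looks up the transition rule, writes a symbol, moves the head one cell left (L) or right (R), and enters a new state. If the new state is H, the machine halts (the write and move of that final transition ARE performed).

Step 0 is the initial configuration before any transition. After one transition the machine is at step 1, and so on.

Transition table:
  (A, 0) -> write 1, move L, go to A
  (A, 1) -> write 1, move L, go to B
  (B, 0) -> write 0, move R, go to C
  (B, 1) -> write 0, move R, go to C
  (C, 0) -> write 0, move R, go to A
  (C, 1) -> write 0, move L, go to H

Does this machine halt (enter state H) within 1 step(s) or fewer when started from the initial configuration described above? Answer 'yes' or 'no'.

Answer: no

Derivation:
Step 1: in state A at pos -2, read 0 -> (A,0)->write 1,move L,goto A. Now: state=A, head=-3, tape[-4..4]=011010010 (head:  ^)
After 1 step(s): state = A (not H) -> not halted within 1 -> no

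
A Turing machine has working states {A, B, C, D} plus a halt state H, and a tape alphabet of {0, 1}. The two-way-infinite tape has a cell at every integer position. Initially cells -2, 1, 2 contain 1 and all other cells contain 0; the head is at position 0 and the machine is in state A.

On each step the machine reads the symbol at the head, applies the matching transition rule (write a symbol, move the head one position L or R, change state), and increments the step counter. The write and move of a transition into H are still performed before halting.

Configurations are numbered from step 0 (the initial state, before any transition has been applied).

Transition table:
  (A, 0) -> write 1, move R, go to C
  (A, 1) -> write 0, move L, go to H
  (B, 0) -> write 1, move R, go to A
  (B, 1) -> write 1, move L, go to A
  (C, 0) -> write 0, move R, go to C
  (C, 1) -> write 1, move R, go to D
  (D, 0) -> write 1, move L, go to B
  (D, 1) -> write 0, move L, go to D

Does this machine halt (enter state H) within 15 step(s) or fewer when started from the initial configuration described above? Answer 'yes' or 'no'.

Answer: yes

Derivation:
Step 1: in state A at pos 0, read 0 -> (A,0)->write 1,move R,goto C. Now: state=C, head=1, tape[-3..3]=0101110 (head:     ^)
Step 2: in state C at pos 1, read 1 -> (C,1)->write 1,move R,goto D. Now: state=D, head=2, tape[-3..3]=0101110 (head:      ^)
Step 3: in state D at pos 2, read 1 -> (D,1)->write 0,move L,goto D. Now: state=D, head=1, tape[-3..3]=0101100 (head:     ^)
Step 4: in state D at pos 1, read 1 -> (D,1)->write 0,move L,goto D. Now: state=D, head=0, tape[-3..3]=0101000 (head:    ^)
Step 5: in state D at pos 0, read 1 -> (D,1)->write 0,move L,goto D. Now: state=D, head=-1, tape[-3..3]=0100000 (head:   ^)
Step 6: in state D at pos -1, read 0 -> (D,0)->write 1,move L,goto B. Now: state=B, head=-2, tape[-3..3]=0110000 (head:  ^)
Step 7: in state B at pos -2, read 1 -> (B,1)->write 1,move L,goto A. Now: state=A, head=-3, tape[-4..3]=00110000 (head:  ^)
Step 8: in state A at pos -3, read 0 -> (A,0)->write 1,move R,goto C. Now: state=C, head=-2, tape[-4..3]=01110000 (head:   ^)
Step 9: in state C at pos -2, read 1 -> (C,1)->write 1,move R,goto D. Now: state=D, head=-1, tape[-4..3]=01110000 (head:    ^)
Step 10: in state D at pos -1, read 1 -> (D,1)->write 0,move L,goto D. Now: state=D, head=-2, tape[-4..3]=01100000 (head:   ^)
Step 11: in state D at pos -2, read 1 -> (D,1)->write 0,move L,goto D. Now: state=D, head=-3, tape[-4..3]=01000000 (head:  ^)
Step 12: in state D at pos -3, read 1 -> (D,1)->write 0,move L,goto D. Now: state=D, head=-4, tape[-5..3]=000000000 (head:  ^)
Step 13: in state D at pos -4, read 0 -> (D,0)->write 1,move L,goto B. Now: state=B, head=-5, tape[-6..3]=0010000000 (head:  ^)
Step 14: in state B at pos -5, read 0 -> (B,0)->write 1,move R,goto A. Now: state=A, head=-4, tape[-6..3]=0110000000 (head:   ^)
Step 15: in state A at pos -4, read 1 -> (A,1)->write 0,move L,goto H. Now: state=H, head=-5, tape[-6..3]=0100000000 (head:  ^)
State H reached at step 15; 15 <= 15 -> yes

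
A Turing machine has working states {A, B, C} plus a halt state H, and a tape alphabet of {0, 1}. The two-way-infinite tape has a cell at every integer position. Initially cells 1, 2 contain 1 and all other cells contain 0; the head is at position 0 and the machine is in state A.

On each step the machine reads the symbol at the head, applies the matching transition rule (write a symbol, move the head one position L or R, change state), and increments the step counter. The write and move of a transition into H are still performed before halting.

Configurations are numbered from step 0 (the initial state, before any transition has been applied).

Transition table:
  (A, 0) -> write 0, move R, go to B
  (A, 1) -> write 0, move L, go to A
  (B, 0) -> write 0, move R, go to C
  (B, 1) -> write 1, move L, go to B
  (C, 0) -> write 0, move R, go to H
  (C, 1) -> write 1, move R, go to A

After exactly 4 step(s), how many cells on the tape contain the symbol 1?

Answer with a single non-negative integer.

Step 1: in state A at pos 0, read 0 -> (A,0)->write 0,move R,goto B. Now: state=B, head=1, tape[-1..3]=00110 (head:   ^)
Step 2: in state B at pos 1, read 1 -> (B,1)->write 1,move L,goto B. Now: state=B, head=0, tape[-1..3]=00110 (head:  ^)
Step 3: in state B at pos 0, read 0 -> (B,0)->write 0,move R,goto C. Now: state=C, head=1, tape[-1..3]=00110 (head:   ^)
Step 4: in state C at pos 1, read 1 -> (C,1)->write 1,move R,goto A. Now: state=A, head=2, tape[-1..3]=00110 (head:    ^)
Cells containing 1 after step 4: {1, 2} -> 2 cell(s)

Answer: 2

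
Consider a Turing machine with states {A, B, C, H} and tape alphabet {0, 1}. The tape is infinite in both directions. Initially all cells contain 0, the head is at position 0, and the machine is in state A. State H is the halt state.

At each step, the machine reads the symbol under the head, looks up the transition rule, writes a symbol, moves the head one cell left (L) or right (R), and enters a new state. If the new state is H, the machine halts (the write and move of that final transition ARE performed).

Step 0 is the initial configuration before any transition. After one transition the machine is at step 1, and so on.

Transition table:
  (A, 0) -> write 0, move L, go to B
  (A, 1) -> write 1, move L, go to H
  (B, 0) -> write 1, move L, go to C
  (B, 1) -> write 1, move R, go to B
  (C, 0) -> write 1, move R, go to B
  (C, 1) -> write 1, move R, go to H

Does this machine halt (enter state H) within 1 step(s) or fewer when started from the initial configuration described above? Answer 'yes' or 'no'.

Answer: no

Derivation:
Step 1: in state A at pos 0, read 0 -> (A,0)->write 0,move L,goto B. Now: state=B, head=-1, tape[-2..1]=0000 (head:  ^)
After 1 step(s): state = B (not H) -> not halted within 1 -> no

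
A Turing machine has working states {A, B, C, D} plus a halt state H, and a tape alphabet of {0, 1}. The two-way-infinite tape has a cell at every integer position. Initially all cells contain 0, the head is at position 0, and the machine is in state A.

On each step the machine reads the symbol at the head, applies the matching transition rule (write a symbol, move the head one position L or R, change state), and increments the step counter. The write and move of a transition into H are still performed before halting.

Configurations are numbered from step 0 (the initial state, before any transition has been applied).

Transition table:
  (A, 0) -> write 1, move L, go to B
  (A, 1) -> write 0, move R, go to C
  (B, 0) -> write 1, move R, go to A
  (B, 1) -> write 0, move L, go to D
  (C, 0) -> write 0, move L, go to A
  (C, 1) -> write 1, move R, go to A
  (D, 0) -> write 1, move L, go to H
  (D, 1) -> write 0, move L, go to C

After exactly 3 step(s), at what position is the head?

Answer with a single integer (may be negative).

Answer: 1

Derivation:
Step 1: in state A at pos 0, read 0 -> (A,0)->write 1,move L,goto B. Now: state=B, head=-1, tape[-2..1]=0010 (head:  ^)
Step 2: in state B at pos -1, read 0 -> (B,0)->write 1,move R,goto A. Now: state=A, head=0, tape[-2..1]=0110 (head:   ^)
Step 3: in state A at pos 0, read 1 -> (A,1)->write 0,move R,goto C. Now: state=C, head=1, tape[-2..2]=01000 (head:    ^)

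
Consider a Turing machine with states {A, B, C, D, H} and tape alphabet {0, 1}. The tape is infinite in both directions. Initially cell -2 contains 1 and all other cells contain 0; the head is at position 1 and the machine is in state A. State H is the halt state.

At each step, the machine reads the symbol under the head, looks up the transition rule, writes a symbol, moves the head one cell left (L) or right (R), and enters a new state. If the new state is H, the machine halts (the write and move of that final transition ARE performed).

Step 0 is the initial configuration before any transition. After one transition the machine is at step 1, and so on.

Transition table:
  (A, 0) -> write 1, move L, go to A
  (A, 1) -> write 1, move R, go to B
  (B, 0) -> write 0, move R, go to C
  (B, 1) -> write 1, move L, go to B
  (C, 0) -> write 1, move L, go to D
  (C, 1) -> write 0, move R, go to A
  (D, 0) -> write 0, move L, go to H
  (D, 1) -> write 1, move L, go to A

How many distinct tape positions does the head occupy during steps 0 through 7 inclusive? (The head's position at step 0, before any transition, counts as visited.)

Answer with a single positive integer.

Step 1: in state A at pos 1, read 0 -> (A,0)->write 1,move L,goto A. Now: state=A, head=0, tape[-3..2]=010010 (head:    ^)
Step 2: in state A at pos 0, read 0 -> (A,0)->write 1,move L,goto A. Now: state=A, head=-1, tape[-3..2]=010110 (head:   ^)
Step 3: in state A at pos -1, read 0 -> (A,0)->write 1,move L,goto A. Now: state=A, head=-2, tape[-3..2]=011110 (head:  ^)
Step 4: in state A at pos -2, read 1 -> (A,1)->write 1,move R,goto B. Now: state=B, head=-1, tape[-3..2]=011110 (head:   ^)
Step 5: in state B at pos -1, read 1 -> (B,1)->write 1,move L,goto B. Now: state=B, head=-2, tape[-3..2]=011110 (head:  ^)
Step 6: in state B at pos -2, read 1 -> (B,1)->write 1,move L,goto B. Now: state=B, head=-3, tape[-4..2]=0011110 (head:  ^)
Step 7: in state B at pos -3, read 0 -> (B,0)->write 0,move R,goto C. Now: state=C, head=-2, tape[-4..2]=0011110 (head:   ^)
Head positions at steps 0..7: starting at 1, distinct positions visited = {-3, -2, -1, 0, 1} -> 5 position(s)

Answer: 5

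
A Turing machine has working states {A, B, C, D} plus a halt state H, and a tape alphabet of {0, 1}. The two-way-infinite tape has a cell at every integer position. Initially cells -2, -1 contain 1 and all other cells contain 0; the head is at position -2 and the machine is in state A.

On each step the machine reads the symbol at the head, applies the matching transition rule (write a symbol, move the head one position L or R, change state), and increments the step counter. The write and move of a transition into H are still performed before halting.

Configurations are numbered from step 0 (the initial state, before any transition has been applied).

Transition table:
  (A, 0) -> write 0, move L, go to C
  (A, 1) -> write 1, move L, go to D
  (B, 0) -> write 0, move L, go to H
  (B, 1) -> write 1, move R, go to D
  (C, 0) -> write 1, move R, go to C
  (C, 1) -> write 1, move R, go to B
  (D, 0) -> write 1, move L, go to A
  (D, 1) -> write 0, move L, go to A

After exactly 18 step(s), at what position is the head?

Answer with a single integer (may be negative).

Answer: -4

Derivation:
Step 1: in state A at pos -2, read 1 -> (A,1)->write 1,move L,goto D. Now: state=D, head=-3, tape[-4..0]=00110 (head:  ^)
Step 2: in state D at pos -3, read 0 -> (D,0)->write 1,move L,goto A. Now: state=A, head=-4, tape[-5..0]=001110 (head:  ^)
Step 3: in state A at pos -4, read 0 -> (A,0)->write 0,move L,goto C. Now: state=C, head=-5, tape[-6..0]=0001110 (head:  ^)
Step 4: in state C at pos -5, read 0 -> (C,0)->write 1,move R,goto C. Now: state=C, head=-4, tape[-6..0]=0101110 (head:   ^)
Step 5: in state C at pos -4, read 0 -> (C,0)->write 1,move R,goto C. Now: state=C, head=-3, tape[-6..0]=0111110 (head:    ^)
Step 6: in state C at pos -3, read 1 -> (C,1)->write 1,move R,goto B. Now: state=B, head=-2, tape[-6..0]=0111110 (head:     ^)
Step 7: in state B at pos -2, read 1 -> (B,1)->write 1,move R,goto D. Now: state=D, head=-1, tape[-6..0]=0111110 (head:      ^)
Step 8: in state D at pos -1, read 1 -> (D,1)->write 0,move L,goto A. Now: state=A, head=-2, tape[-6..0]=0111100 (head:     ^)
Step 9: in state A at pos -2, read 1 -> (A,1)->write 1,move L,goto D. Now: state=D, head=-3, tape[-6..0]=0111100 (head:    ^)
Step 10: in state D at pos -3, read 1 -> (D,1)->write 0,move L,goto A. Now: state=A, head=-4, tape[-6..0]=0110100 (head:   ^)
Step 11: in state A at pos -4, read 1 -> (A,1)->write 1,move L,goto D. Now: state=D, head=-5, tape[-6..0]=0110100 (head:  ^)
Step 12: in state D at pos -5, read 1 -> (D,1)->write 0,move L,goto A. Now: state=A, head=-6, tape[-7..0]=00010100 (head:  ^)
Step 13: in state A at pos -6, read 0 -> (A,0)->write 0,move L,goto C. Now: state=C, head=-7, tape[-8..0]=000010100 (head:  ^)
Step 14: in state C at pos -7, read 0 -> (C,0)->write 1,move R,goto C. Now: state=C, head=-6, tape[-8..0]=010010100 (head:   ^)
Step 15: in state C at pos -6, read 0 -> (C,0)->write 1,move R,goto C. Now: state=C, head=-5, tape[-8..0]=011010100 (head:    ^)
Step 16: in state C at pos -5, read 0 -> (C,0)->write 1,move R,goto C. Now: state=C, head=-4, tape[-8..0]=011110100 (head:     ^)
Step 17: in state C at pos -4, read 1 -> (C,1)->write 1,move R,goto B. Now: state=B, head=-3, tape[-8..0]=011110100 (head:      ^)
Step 18: in state B at pos -3, read 0 -> (B,0)->write 0,move L,goto H. Now: state=H, head=-4, tape[-8..0]=011110100 (head:     ^)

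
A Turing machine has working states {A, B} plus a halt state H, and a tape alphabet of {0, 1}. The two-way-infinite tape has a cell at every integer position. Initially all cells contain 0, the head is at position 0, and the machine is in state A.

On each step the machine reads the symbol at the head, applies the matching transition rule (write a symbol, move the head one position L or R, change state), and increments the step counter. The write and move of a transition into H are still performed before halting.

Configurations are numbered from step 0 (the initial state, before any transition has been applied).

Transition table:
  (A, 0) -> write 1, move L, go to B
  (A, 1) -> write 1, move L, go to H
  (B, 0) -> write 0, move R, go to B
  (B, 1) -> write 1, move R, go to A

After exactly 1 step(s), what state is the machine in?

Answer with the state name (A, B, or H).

Answer: B

Derivation:
Step 1: in state A at pos 0, read 0 -> (A,0)->write 1,move L,goto B. Now: state=B, head=-1, tape[-2..1]=0010 (head:  ^)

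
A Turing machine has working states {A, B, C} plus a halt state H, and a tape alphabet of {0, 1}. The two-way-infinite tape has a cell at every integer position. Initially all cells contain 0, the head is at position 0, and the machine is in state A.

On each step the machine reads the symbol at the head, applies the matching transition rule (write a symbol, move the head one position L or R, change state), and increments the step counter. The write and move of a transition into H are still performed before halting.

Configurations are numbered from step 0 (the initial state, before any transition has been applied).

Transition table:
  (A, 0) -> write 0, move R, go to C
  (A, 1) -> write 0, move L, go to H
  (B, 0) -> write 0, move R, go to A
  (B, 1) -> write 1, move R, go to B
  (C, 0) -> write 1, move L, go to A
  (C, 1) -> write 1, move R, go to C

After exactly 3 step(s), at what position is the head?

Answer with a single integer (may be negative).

Answer: 1

Derivation:
Step 1: in state A at pos 0, read 0 -> (A,0)->write 0,move R,goto C. Now: state=C, head=1, tape[-1..2]=0000 (head:   ^)
Step 2: in state C at pos 1, read 0 -> (C,0)->write 1,move L,goto A. Now: state=A, head=0, tape[-1..2]=0010 (head:  ^)
Step 3: in state A at pos 0, read 0 -> (A,0)->write 0,move R,goto C. Now: state=C, head=1, tape[-1..2]=0010 (head:   ^)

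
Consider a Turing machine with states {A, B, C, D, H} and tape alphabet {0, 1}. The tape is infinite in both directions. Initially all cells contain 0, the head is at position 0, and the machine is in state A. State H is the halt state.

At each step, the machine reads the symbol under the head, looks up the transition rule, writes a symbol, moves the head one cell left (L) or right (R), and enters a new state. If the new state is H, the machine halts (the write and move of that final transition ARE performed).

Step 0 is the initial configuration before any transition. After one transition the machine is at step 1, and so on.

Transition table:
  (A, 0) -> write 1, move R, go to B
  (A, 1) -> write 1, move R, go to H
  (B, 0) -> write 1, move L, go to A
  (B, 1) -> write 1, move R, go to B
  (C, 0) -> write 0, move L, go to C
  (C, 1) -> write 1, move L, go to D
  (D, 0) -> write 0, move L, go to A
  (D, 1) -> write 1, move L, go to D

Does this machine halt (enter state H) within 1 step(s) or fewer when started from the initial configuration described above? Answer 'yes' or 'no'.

Step 1: in state A at pos 0, read 0 -> (A,0)->write 1,move R,goto B. Now: state=B, head=1, tape[-1..2]=0100 (head:   ^)
After 1 step(s): state = B (not H) -> not halted within 1 -> no

Answer: no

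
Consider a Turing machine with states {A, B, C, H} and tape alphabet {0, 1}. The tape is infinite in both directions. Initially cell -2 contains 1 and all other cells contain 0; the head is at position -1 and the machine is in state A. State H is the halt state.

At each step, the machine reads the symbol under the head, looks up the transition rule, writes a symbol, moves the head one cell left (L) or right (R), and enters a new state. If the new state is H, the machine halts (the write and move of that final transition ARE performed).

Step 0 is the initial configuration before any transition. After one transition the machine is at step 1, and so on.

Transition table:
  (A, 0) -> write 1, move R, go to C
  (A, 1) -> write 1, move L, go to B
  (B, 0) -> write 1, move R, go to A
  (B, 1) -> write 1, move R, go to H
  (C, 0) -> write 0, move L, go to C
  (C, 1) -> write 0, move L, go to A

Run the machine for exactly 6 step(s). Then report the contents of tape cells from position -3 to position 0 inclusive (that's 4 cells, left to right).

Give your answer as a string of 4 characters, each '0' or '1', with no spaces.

Step 1: in state A at pos -1, read 0 -> (A,0)->write 1,move R,goto C. Now: state=C, head=0, tape[-3..1]=01100 (head:    ^)
Step 2: in state C at pos 0, read 0 -> (C,0)->write 0,move L,goto C. Now: state=C, head=-1, tape[-3..1]=01100 (head:   ^)
Step 3: in state C at pos -1, read 1 -> (C,1)->write 0,move L,goto A. Now: state=A, head=-2, tape[-3..1]=01000 (head:  ^)
Step 4: in state A at pos -2, read 1 -> (A,1)->write 1,move L,goto B. Now: state=B, head=-3, tape[-4..1]=001000 (head:  ^)
Step 5: in state B at pos -3, read 0 -> (B,0)->write 1,move R,goto A. Now: state=A, head=-2, tape[-4..1]=011000 (head:   ^)
Step 6: in state A at pos -2, read 1 -> (A,1)->write 1,move L,goto B. Now: state=B, head=-3, tape[-4..1]=011000 (head:  ^)

Answer: 1100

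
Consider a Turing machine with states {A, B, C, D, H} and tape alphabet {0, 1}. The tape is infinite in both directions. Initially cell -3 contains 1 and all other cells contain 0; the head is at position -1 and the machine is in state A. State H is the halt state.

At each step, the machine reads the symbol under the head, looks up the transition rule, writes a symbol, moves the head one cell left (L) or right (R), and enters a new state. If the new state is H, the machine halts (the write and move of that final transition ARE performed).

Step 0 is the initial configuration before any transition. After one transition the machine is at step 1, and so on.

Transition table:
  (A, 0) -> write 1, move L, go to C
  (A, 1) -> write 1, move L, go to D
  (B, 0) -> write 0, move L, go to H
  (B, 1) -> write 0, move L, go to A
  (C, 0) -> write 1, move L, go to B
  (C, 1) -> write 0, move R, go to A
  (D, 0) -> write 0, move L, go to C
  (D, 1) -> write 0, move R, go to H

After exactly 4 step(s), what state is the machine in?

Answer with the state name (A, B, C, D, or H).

Step 1: in state A at pos -1, read 0 -> (A,0)->write 1,move L,goto C. Now: state=C, head=-2, tape[-4..0]=01010 (head:   ^)
Step 2: in state C at pos -2, read 0 -> (C,0)->write 1,move L,goto B. Now: state=B, head=-3, tape[-4..0]=01110 (head:  ^)
Step 3: in state B at pos -3, read 1 -> (B,1)->write 0,move L,goto A. Now: state=A, head=-4, tape[-5..0]=000110 (head:  ^)
Step 4: in state A at pos -4, read 0 -> (A,0)->write 1,move L,goto C. Now: state=C, head=-5, tape[-6..0]=0010110 (head:  ^)

Answer: C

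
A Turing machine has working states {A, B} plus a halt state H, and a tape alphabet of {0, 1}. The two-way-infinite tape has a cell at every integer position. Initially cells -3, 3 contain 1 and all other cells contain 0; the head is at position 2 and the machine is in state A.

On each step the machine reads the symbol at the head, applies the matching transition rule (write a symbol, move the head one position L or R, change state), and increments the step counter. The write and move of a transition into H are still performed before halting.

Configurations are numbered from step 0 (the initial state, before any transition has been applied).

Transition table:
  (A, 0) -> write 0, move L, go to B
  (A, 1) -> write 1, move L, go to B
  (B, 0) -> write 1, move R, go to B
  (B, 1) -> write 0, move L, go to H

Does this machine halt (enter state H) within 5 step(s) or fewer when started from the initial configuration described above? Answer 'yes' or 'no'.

Step 1: in state A at pos 2, read 0 -> (A,0)->write 0,move L,goto B. Now: state=B, head=1, tape[-4..4]=010000010 (head:      ^)
Step 2: in state B at pos 1, read 0 -> (B,0)->write 1,move R,goto B. Now: state=B, head=2, tape[-4..4]=010001010 (head:       ^)
Step 3: in state B at pos 2, read 0 -> (B,0)->write 1,move R,goto B. Now: state=B, head=3, tape[-4..4]=010001110 (head:        ^)
Step 4: in state B at pos 3, read 1 -> (B,1)->write 0,move L,goto H. Now: state=H, head=2, tape[-4..4]=010001100 (head:       ^)
State H reached at step 4; 4 <= 5 -> yes

Answer: yes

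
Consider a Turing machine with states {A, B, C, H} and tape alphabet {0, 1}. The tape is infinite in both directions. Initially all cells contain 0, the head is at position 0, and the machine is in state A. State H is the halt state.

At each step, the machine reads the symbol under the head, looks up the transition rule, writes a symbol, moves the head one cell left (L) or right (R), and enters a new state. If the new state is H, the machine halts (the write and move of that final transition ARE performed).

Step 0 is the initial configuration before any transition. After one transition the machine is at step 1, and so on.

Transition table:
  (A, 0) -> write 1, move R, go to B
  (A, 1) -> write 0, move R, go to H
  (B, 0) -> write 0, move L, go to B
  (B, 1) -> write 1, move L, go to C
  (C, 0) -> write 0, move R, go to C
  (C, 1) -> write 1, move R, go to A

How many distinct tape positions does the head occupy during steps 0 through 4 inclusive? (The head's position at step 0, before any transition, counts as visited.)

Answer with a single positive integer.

Step 1: in state A at pos 0, read 0 -> (A,0)->write 1,move R,goto B. Now: state=B, head=1, tape[-1..2]=0100 (head:   ^)
Step 2: in state B at pos 1, read 0 -> (B,0)->write 0,move L,goto B. Now: state=B, head=0, tape[-1..2]=0100 (head:  ^)
Step 3: in state B at pos 0, read 1 -> (B,1)->write 1,move L,goto C. Now: state=C, head=-1, tape[-2..2]=00100 (head:  ^)
Step 4: in state C at pos -1, read 0 -> (C,0)->write 0,move R,goto C. Now: state=C, head=0, tape[-2..2]=00100 (head:   ^)
Head positions at steps 0..4: starting at 0, distinct positions visited = {-1, 0, 1} -> 3 position(s)

Answer: 3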